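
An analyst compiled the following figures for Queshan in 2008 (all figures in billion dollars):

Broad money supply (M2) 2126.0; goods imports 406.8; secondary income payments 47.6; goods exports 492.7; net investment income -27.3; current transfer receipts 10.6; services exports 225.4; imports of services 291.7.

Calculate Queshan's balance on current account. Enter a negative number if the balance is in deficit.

Goods balance = 492.7 - 406.8 = 85.9
Services balance = 225.4 - 291.7 = -66.3
Trade balance (goods + services) = 85.9 + (-66.3) = 19.6
Net primary income = -27.3
Net secondary income = 10.6 - 47.6 = -37.0
Current account = 19.6 + (-27.3) + (-37.0) = -44.7

-44.7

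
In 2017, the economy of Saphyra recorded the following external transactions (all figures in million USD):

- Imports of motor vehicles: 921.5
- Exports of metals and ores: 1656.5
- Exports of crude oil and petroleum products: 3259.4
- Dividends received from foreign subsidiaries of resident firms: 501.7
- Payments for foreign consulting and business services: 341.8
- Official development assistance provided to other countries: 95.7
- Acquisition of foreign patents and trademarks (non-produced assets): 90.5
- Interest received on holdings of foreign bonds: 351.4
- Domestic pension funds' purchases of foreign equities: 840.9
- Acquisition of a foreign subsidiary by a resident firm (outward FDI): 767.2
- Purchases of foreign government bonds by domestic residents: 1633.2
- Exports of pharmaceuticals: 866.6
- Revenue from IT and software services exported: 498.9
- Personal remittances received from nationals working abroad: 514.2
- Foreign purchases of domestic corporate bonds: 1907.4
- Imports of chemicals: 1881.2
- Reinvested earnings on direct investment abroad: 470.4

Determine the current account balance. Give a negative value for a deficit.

4878.9

Goods: -1881.2 + 1656.5 - 921.5 + 866.6 + 3259.4 = 2979.8
Services: 498.9 - 341.8 = 157.1
Primary income: 351.4 + 470.4 + 501.7 = 1323.5
Secondary income: -95.7 + 514.2 = 418.5
Current account = 2979.8 + 157.1 + 1323.5 + 418.5 = 4878.9
(Excluded from the current account — capital account: acquisition of foreign patents and trademarks (non-produced assets) 90.5; financial account: domestic pension funds' purchases of foreign equities 840.9, acquisition of a foreign subsidiary by a resident firm (outward FDI) 767.2, purchases of foreign government bonds by domestic residents 1633.2, foreign purchases of domestic corporate bonds 1907.4.)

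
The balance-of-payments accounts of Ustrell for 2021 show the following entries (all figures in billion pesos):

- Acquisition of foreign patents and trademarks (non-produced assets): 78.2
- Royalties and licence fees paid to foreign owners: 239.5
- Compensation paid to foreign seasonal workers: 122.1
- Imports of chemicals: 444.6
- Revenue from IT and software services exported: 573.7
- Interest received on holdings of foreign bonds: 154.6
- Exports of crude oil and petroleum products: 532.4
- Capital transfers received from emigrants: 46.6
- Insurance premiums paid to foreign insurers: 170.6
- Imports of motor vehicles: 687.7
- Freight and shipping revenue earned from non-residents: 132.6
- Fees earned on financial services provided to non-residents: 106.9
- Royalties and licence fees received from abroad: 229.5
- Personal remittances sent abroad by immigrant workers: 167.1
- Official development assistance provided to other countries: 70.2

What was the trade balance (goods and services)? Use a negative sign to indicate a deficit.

Goods: -444.6 + 532.4 - 687.7 = -599.9
Services: 106.9 - 170.6 + 573.7 - 239.5 + 229.5 + 132.6 = 632.6
Trade balance = -599.9 + 632.6 = 32.7
(Excluded from the trade balance — capital account: acquisition of foreign patents and trademarks (non-produced assets) 78.2, capital transfers received from emigrants 46.6; primary income: compensation paid to foreign seasonal workers 122.1, interest received on holdings of foreign bonds 154.6; secondary income: personal remittances sent abroad by immigrant workers 167.1, official development assistance provided to other countries 70.2.)

32.7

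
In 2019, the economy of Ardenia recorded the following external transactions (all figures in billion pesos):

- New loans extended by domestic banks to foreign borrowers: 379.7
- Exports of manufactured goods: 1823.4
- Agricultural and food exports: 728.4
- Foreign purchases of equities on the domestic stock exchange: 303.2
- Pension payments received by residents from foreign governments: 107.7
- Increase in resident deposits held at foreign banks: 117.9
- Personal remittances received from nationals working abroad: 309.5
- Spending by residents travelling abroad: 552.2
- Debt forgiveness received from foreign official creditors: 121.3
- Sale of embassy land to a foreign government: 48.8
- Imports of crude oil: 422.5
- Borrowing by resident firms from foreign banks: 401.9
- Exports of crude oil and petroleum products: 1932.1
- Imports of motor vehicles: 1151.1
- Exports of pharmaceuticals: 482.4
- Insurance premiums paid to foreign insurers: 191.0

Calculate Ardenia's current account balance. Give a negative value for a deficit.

Goods: -422.5 - 1151.1 + 728.4 + 1823.4 + 1932.1 + 482.4 = 3392.7
Services: -552.2 - 191.0 = -743.2
Secondary income: 107.7 + 309.5 = 417.2
Current account = 3392.7 + (-743.2) + 417.2 = 3066.7
(Excluded from the current account — financial account: new loans extended by domestic banks to foreign borrowers 379.7, foreign purchases of equities on the domestic stock exchange 303.2, increase in resident deposits held at foreign banks 117.9, borrowing by resident firms from foreign banks 401.9; capital account: debt forgiveness received from foreign official creditors 121.3, sale of embassy land to a foreign government 48.8.)

3066.7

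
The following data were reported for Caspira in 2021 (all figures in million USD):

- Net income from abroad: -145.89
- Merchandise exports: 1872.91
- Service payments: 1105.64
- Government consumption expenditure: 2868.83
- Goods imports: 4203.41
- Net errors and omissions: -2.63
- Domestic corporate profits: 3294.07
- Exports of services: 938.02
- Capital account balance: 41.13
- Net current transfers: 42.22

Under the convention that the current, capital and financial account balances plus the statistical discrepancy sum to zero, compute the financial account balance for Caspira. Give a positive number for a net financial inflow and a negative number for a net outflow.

2563.29

Goods balance = 1872.91 - 4203.41 = -2330.50
Services balance = 938.02 - 1105.64 = -167.62
Trade balance (goods + services) = -2330.50 + (-167.62) = -2498.12
Net primary income = -145.89
Net secondary income = 42.22
Current account = -2498.12 + (-145.89) + 42.22 = -2601.79
Financial account = -(-2601.79 + 41.13 + (-2.63)) = 2563.29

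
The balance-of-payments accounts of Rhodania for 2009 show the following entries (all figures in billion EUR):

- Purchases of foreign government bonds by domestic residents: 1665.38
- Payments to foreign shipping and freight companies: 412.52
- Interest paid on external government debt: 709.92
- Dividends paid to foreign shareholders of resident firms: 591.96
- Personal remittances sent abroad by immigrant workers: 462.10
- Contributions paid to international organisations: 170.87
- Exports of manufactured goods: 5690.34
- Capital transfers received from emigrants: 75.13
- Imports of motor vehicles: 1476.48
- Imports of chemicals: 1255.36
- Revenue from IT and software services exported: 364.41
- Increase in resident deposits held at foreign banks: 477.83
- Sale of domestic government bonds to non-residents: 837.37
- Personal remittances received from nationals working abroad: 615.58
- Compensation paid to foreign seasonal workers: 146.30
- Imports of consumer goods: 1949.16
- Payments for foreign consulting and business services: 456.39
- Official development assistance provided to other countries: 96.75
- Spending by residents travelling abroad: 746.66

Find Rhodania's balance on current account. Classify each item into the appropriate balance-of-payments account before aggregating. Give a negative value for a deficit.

-1804.14

Goods: -1949.16 - 1476.48 - 1255.36 + 5690.34 = 1009.34
Services: -746.66 - 456.39 + 364.41 - 412.52 = -1251.16
Primary income: -709.92 - 591.96 - 146.30 = -1448.18
Secondary income: -462.10 + 615.58 - 170.87 - 96.75 = -114.14
Current account = 1009.34 + (-1251.16) + (-1448.18) + (-114.14) = -1804.14
(Excluded from the current account — financial account: purchases of foreign government bonds by domestic residents 1665.38, increase in resident deposits held at foreign banks 477.83, sale of domestic government bonds to non-residents 837.37; capital account: capital transfers received from emigrants 75.13.)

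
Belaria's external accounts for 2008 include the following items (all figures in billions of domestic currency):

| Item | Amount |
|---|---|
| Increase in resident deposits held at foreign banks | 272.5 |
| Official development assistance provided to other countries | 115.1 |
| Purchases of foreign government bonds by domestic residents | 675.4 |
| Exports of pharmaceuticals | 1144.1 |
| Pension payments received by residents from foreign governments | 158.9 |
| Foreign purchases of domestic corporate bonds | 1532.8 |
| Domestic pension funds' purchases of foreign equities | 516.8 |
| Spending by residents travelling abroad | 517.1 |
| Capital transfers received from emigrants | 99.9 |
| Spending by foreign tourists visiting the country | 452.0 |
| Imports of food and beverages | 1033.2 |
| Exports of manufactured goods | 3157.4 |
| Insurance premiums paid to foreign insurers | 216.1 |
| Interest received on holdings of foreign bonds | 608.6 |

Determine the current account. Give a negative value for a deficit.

3639.5

Goods: 3157.4 - 1033.2 + 1144.1 = 3268.3
Services: -216.1 + 452.0 - 517.1 = -281.2
Primary income: 608.6
Secondary income: 158.9 - 115.1 = 43.8
Current account = 3268.3 + (-281.2) + 608.6 + 43.8 = 3639.5
(Excluded from the current account — financial account: increase in resident deposits held at foreign banks 272.5, purchases of foreign government bonds by domestic residents 675.4, foreign purchases of domestic corporate bonds 1532.8, domestic pension funds' purchases of foreign equities 516.8; capital account: capital transfers received from emigrants 99.9.)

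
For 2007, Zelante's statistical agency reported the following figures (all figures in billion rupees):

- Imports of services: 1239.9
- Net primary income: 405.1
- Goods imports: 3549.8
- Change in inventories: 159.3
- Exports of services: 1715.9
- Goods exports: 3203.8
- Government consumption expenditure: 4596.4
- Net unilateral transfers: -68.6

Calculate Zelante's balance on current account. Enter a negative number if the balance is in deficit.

466.5

Goods balance = 3203.8 - 3549.8 = -346.0
Services balance = 1715.9 - 1239.9 = 476.0
Trade balance (goods + services) = -346.0 + 476.0 = 130.0
Net primary income = 405.1
Net secondary income = -68.6
Current account = 130.0 + 405.1 + (-68.6) = 466.5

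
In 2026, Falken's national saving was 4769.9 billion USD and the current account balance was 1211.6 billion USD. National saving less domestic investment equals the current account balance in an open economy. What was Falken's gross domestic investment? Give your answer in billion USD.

I = S - CA = 4769.9 - 1211.6 = 3558.3

3558.3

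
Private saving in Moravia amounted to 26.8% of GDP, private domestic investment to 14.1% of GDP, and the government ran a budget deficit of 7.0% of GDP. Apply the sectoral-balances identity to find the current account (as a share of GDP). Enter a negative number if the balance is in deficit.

By the sectoral-balances identity, CA = (S_private - I) + (T - G).
Private balance = 26.8 - 14.1 = 12.7
Government balance (T - G) = -7.0
CA = 12.7 + (-7.0) = 5.7

5.7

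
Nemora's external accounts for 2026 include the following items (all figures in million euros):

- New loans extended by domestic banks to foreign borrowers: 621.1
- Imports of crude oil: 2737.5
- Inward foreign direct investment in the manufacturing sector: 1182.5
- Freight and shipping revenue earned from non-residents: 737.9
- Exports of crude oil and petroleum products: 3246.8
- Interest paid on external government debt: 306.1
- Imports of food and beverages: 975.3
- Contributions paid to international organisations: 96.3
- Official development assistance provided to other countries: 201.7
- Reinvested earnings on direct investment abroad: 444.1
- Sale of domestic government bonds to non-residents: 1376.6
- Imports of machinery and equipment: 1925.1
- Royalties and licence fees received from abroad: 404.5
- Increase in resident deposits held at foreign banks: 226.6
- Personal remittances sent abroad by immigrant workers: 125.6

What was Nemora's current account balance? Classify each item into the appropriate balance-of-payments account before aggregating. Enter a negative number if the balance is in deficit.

-1534.3

Goods: -975.3 - 1925.1 - 2737.5 + 3246.8 = -2391.1
Services: 404.5 + 737.9 = 1142.4
Primary income: -306.1 + 444.1 = 138.0
Secondary income: -96.3 - 201.7 - 125.6 = -423.6
Current account = (-2391.1) + 1142.4 + 138.0 + (-423.6) = -1534.3
(Excluded from the current account — financial account: new loans extended by domestic banks to foreign borrowers 621.1, inward foreign direct investment in the manufacturing sector 1182.5, sale of domestic government bonds to non-residents 1376.6, increase in resident deposits held at foreign banks 226.6.)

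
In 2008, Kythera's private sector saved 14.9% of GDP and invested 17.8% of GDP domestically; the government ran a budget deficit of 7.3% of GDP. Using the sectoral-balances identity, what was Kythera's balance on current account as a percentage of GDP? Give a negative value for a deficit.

-10.2

By the sectoral-balances identity, CA = (S_private - I) + (T - G).
Private balance = 14.9 - 17.8 = -2.9
Government balance (T - G) = -7.3
CA = -2.9 + (-7.3) = -10.2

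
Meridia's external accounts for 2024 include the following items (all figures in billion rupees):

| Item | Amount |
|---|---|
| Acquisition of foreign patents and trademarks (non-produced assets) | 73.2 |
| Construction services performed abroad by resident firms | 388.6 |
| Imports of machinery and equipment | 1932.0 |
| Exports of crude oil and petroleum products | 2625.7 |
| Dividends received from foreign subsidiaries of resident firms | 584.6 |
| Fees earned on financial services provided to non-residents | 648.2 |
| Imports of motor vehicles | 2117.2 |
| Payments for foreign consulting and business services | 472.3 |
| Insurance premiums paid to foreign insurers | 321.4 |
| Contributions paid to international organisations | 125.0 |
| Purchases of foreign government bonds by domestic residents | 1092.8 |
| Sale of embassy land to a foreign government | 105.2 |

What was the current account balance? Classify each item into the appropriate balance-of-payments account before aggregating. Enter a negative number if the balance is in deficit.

-720.8

Goods: 2625.7 - 1932.0 - 2117.2 = -1423.5
Services: 648.2 - 472.3 - 321.4 + 388.6 = 243.1
Primary income: 584.6
Secondary income: -125.0
Current account = (-1423.5) + 243.1 + 584.6 + (-125.0) = -720.8
(Excluded from the current account — capital account: acquisition of foreign patents and trademarks (non-produced assets) 73.2, sale of embassy land to a foreign government 105.2; financial account: purchases of foreign government bonds by domestic residents 1092.8.)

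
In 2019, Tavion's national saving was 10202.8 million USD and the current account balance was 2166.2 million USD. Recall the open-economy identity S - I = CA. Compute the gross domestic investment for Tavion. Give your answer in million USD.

8036.6

I = S - CA = 10202.8 - 2166.2 = 8036.6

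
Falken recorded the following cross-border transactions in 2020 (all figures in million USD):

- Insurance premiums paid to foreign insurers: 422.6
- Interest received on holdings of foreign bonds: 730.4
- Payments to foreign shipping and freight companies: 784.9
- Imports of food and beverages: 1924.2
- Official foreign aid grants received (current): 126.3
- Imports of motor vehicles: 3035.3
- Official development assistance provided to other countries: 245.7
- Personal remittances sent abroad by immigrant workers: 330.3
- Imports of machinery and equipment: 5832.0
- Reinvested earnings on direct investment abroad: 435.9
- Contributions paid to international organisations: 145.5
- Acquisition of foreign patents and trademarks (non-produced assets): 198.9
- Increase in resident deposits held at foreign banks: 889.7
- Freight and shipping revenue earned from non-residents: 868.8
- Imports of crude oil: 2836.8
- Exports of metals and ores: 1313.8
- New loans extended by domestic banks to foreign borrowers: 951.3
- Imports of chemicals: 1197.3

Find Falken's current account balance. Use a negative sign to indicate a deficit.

-13279.4

Goods: -5832.0 - 1197.3 - 3035.3 - 1924.2 - 2836.8 + 1313.8 = -13511.8
Services: -784.9 + 868.8 - 422.6 = -338.7
Primary income: 730.4 + 435.9 = 1166.3
Secondary income: -330.3 - 145.5 - 245.7 + 126.3 = -595.2
Current account = (-13511.8) + (-338.7) + 1166.3 + (-595.2) = -13279.4
(Excluded from the current account — capital account: acquisition of foreign patents and trademarks (non-produced assets) 198.9; financial account: increase in resident deposits held at foreign banks 889.7, new loans extended by domestic banks to foreign borrowers 951.3.)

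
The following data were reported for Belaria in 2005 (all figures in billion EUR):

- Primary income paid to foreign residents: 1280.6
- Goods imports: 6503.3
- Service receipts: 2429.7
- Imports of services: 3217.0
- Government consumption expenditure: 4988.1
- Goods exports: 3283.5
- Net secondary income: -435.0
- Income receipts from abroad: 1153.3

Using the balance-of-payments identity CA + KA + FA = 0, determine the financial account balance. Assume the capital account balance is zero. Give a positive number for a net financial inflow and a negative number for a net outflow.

4569.4

Goods balance = 3283.5 - 6503.3 = -3219.8
Services balance = 2429.7 - 3217.0 = -787.3
Trade balance (goods + services) = -3219.8 + (-787.3) = -4007.1
Net primary income = 1153.3 - 1280.6 = -127.3
Net secondary income = -435.0
Current account = -4007.1 + (-127.3) + (-435.0) = -4569.4
Financial account = -(-4569.4) = 4569.4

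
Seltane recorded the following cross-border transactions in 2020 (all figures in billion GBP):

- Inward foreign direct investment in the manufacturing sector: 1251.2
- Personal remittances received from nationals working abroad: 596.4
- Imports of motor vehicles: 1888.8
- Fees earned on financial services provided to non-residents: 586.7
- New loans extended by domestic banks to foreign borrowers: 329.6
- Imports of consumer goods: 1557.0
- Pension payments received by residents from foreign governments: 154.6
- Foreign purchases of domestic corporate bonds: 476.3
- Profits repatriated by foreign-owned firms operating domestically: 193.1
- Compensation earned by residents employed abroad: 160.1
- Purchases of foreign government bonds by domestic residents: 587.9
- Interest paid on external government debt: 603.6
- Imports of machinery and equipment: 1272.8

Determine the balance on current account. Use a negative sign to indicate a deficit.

Goods: -1557.0 - 1272.8 - 1888.8 = -4718.6
Services: 586.7
Primary income: -603.6 + 160.1 - 193.1 = -636.6
Secondary income: 154.6 + 596.4 = 751.0
Current account = (-4718.6) + 586.7 + (-636.6) + 751.0 = -4017.5
(Excluded from the current account — financial account: inward foreign direct investment in the manufacturing sector 1251.2, new loans extended by domestic banks to foreign borrowers 329.6, foreign purchases of domestic corporate bonds 476.3, purchases of foreign government bonds by domestic residents 587.9.)

-4017.5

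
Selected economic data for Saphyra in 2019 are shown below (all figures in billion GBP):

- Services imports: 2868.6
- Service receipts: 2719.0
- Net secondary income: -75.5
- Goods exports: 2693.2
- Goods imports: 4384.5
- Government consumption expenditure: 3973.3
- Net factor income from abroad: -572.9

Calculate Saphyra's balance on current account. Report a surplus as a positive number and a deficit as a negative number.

Goods balance = 2693.2 - 4384.5 = -1691.3
Services balance = 2719.0 - 2868.6 = -149.6
Trade balance (goods + services) = -1691.3 + (-149.6) = -1840.9
Net primary income = -572.9
Net secondary income = -75.5
Current account = -1840.9 + (-572.9) + (-75.5) = -2489.3

-2489.3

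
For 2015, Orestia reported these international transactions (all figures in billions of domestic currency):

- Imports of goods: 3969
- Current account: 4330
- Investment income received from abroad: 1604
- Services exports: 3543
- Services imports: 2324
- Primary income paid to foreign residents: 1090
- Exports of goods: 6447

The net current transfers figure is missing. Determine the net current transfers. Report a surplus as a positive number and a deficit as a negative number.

119

Current account = goods balance + services balance + net primary income + net secondary income
Sum of the known components = 4211
Net current transfers = CA - (known components) = 4330 - 4211 = 119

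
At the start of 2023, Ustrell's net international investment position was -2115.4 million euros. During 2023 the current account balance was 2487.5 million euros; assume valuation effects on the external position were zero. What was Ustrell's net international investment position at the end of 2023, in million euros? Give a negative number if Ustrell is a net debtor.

With no valuation effects, change in NIIP = current account = 2487.5
End-of-year NIIP = -2115.4 + 2487.5 = 372.1

372.1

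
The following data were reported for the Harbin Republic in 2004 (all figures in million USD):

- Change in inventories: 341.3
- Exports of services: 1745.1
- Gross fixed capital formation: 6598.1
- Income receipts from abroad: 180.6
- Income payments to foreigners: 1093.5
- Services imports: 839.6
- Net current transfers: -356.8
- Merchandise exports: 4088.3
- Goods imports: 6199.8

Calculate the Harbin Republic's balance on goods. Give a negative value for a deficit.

Goods balance = 4088.3 - 6199.8 = -2111.5

-2111.5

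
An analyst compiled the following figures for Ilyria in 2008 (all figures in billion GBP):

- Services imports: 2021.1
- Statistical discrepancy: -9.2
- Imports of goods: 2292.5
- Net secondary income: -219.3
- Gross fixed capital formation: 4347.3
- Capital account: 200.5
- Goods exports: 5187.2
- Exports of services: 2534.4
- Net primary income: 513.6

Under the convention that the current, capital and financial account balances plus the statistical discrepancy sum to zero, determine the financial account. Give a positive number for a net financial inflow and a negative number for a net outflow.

-3893.6

Goods balance = 5187.2 - 2292.5 = 2894.7
Services balance = 2534.4 - 2021.1 = 513.3
Trade balance (goods + services) = 2894.7 + 513.3 = 3408.0
Net primary income = 513.6
Net secondary income = -219.3
Current account = 3408.0 + 513.6 + (-219.3) = 3702.3
Financial account = -(3702.3 + 200.5 + (-9.2)) = -3893.6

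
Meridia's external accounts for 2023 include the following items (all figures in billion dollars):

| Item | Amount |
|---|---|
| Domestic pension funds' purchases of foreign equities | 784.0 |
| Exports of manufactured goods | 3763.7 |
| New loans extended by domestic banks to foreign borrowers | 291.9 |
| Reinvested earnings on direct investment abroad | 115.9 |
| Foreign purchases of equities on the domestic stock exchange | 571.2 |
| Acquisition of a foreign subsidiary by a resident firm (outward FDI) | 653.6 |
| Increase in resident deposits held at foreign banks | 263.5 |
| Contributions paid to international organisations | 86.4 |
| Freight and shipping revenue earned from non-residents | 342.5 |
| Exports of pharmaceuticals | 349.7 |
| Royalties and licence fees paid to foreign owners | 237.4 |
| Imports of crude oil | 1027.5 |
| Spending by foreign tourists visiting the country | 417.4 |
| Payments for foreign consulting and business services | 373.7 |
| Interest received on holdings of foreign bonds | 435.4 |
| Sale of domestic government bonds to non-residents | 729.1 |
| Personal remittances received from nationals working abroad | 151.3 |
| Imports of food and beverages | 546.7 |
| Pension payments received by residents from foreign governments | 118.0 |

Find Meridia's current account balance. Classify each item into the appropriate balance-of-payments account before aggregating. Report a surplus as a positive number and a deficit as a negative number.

Goods: 3763.7 - 1027.5 - 546.7 + 349.7 = 2539.2
Services: 417.4 - 373.7 + 342.5 - 237.4 = 148.8
Primary income: 435.4 + 115.9 = 551.3
Secondary income: 118.0 - 86.4 + 151.3 = 182.9
Current account = 2539.2 + 148.8 + 551.3 + 182.9 = 3422.2
(Excluded from the current account — financial account: domestic pension funds' purchases of foreign equities 784.0, new loans extended by domestic banks to foreign borrowers 291.9, foreign purchases of equities on the domestic stock exchange 571.2, acquisition of a foreign subsidiary by a resident firm (outward FDI) 653.6, increase in resident deposits held at foreign banks 263.5, sale of domestic government bonds to non-residents 729.1.)

3422.2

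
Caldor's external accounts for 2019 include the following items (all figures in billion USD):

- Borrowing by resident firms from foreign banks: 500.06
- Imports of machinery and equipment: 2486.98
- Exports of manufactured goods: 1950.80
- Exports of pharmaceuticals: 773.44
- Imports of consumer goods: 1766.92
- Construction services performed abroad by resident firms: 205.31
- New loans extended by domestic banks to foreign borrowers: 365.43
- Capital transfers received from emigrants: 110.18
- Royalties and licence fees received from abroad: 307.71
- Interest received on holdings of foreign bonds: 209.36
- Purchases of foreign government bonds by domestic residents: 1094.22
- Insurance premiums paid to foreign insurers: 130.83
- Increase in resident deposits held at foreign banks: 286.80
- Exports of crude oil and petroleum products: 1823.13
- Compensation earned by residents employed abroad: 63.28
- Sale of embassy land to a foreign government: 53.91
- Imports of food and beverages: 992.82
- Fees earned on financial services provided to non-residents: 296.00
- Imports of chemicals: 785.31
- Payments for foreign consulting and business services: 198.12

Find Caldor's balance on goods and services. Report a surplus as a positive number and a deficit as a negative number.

Goods: 773.44 + 1950.80 - 785.31 + 1823.13 - 2486.98 - 1766.92 - 992.82 = -1484.66
Services: -130.83 - 198.12 + 296.00 + 205.31 + 307.71 = 480.07
Trade balance = -1484.66 + 480.07 = -1004.59
(Excluded from the trade balance — financial account: borrowing by resident firms from foreign banks 500.06, new loans extended by domestic banks to foreign borrowers 365.43, purchases of foreign government bonds by domestic residents 1094.22, increase in resident deposits held at foreign banks 286.80; capital account: capital transfers received from emigrants 110.18, sale of embassy land to a foreign government 53.91; primary income: interest received on holdings of foreign bonds 209.36, compensation earned by residents employed abroad 63.28.)

-1004.59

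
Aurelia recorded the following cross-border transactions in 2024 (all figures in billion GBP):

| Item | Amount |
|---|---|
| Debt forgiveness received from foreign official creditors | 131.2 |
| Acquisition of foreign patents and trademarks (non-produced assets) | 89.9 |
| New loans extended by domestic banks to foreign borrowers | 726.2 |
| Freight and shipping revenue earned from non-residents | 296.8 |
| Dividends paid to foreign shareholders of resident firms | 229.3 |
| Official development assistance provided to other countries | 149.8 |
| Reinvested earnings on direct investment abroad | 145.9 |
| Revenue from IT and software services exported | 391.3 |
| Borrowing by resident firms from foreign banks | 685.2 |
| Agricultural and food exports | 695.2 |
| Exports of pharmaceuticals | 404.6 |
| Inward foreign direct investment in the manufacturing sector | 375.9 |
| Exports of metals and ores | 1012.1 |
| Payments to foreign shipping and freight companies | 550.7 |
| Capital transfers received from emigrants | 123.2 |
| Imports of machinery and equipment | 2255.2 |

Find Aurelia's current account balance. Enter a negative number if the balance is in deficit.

Goods: 404.6 + 1012.1 - 2255.2 + 695.2 = -143.3
Services: 391.3 + 296.8 - 550.7 = 137.4
Primary income: -229.3 + 145.9 = -83.4
Secondary income: -149.8
Current account = (-143.3) + 137.4 + (-83.4) + (-149.8) = -239.1
(Excluded from the current account — capital account: debt forgiveness received from foreign official creditors 131.2, acquisition of foreign patents and trademarks (non-produced assets) 89.9, capital transfers received from emigrants 123.2; financial account: new loans extended by domestic banks to foreign borrowers 726.2, borrowing by resident firms from foreign banks 685.2, inward foreign direct investment in the manufacturing sector 375.9.)

-239.1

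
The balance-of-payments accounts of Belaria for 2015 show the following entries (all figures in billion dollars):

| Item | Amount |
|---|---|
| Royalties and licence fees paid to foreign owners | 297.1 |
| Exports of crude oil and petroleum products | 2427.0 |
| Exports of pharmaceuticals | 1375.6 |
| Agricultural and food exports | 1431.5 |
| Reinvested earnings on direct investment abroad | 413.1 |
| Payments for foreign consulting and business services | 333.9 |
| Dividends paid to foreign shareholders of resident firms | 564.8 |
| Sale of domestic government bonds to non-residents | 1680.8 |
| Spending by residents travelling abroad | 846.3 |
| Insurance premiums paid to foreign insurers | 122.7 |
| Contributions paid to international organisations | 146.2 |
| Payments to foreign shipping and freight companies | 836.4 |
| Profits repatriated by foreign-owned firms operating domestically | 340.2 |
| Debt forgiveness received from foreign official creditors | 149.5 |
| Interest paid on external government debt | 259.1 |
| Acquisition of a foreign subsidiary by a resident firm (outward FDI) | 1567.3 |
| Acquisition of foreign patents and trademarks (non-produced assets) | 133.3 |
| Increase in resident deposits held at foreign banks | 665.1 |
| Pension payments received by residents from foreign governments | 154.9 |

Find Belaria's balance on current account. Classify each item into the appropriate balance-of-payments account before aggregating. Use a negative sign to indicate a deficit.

2055.4

Goods: 2427.0 + 1375.6 + 1431.5 = 5234.1
Services: -836.4 - 846.3 - 333.9 - 122.7 - 297.1 = -2436.4
Primary income: -564.8 - 259.1 + 413.1 - 340.2 = -751.0
Secondary income: 154.9 - 146.2 = 8.7
Current account = 5234.1 + (-2436.4) + (-751.0) + 8.7 = 2055.4
(Excluded from the current account — financial account: sale of domestic government bonds to non-residents 1680.8, acquisition of a foreign subsidiary by a resident firm (outward FDI) 1567.3, increase in resident deposits held at foreign banks 665.1; capital account: debt forgiveness received from foreign official creditors 149.5, acquisition of foreign patents and trademarks (non-produced assets) 133.3.)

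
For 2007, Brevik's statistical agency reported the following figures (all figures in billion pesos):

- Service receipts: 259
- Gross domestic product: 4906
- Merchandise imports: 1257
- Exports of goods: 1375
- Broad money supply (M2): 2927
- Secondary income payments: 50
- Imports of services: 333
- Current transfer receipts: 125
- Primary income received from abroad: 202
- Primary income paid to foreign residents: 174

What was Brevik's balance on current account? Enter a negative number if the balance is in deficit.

Goods balance = 1375 - 1257 = 118
Services balance = 259 - 333 = -74
Trade balance (goods + services) = 118 + (-74) = 44
Net primary income = 202 - 174 = 28
Net secondary income = 125 - 50 = 75
Current account = 44 + 28 + 75 = 147

147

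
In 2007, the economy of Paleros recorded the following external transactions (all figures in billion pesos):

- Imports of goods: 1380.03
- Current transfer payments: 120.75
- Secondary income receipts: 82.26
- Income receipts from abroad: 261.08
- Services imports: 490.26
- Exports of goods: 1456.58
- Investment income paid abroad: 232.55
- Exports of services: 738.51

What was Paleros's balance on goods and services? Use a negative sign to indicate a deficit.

324.80

Goods balance = 1456.58 - 1380.03 = 76.55
Services balance = 738.51 - 490.26 = 248.25
Trade balance (goods + services) = 76.55 + 248.25 = 324.80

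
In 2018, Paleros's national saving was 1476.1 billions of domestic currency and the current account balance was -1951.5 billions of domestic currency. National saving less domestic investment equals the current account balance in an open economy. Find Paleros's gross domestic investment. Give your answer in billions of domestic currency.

3427.6

I = S - CA = 1476.1 - (-1951.5) = 3427.6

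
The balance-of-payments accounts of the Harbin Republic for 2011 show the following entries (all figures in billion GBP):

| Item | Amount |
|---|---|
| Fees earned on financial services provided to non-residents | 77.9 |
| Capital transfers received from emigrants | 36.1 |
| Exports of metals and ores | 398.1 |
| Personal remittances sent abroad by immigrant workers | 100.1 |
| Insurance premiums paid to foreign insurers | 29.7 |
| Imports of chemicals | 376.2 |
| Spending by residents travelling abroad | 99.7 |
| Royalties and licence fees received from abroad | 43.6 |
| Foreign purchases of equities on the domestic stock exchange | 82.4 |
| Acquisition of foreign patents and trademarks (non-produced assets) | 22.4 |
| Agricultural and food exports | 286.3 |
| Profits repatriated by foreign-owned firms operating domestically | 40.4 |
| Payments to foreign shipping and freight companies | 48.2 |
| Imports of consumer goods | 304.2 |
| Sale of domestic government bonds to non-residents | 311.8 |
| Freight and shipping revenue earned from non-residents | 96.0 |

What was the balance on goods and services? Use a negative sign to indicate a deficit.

43.9

Goods: -304.2 - 376.2 + 286.3 + 398.1 = 4.0
Services: 77.9 + 96.0 - 99.7 - 48.2 - 29.7 + 43.6 = 39.9
Trade balance = 4.0 + 39.9 = 43.9
(Excluded from the trade balance — capital account: capital transfers received from emigrants 36.1, acquisition of foreign patents and trademarks (non-produced assets) 22.4; secondary income: personal remittances sent abroad by immigrant workers 100.1; financial account: foreign purchases of equities on the domestic stock exchange 82.4, sale of domestic government bonds to non-residents 311.8; primary income: profits repatriated by foreign-owned firms operating domestically 40.4.)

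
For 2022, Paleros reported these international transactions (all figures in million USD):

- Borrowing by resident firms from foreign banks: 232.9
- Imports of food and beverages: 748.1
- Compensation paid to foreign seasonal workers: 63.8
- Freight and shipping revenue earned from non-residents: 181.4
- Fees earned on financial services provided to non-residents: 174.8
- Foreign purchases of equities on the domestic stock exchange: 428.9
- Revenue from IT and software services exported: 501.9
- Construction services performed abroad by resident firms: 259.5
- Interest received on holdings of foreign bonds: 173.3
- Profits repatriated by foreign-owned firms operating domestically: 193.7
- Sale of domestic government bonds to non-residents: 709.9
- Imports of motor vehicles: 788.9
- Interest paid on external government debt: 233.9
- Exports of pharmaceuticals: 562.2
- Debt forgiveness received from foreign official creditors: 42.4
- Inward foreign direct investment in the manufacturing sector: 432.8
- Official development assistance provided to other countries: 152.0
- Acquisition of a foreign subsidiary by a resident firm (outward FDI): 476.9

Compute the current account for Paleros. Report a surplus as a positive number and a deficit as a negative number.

Goods: -788.9 - 748.1 + 562.2 = -974.8
Services: 259.5 + 181.4 + 174.8 + 501.9 = 1117.6
Primary income: -233.9 - 63.8 + 173.3 - 193.7 = -318.1
Secondary income: -152.0
Current account = (-974.8) + 1117.6 + (-318.1) + (-152.0) = -327.3
(Excluded from the current account — financial account: borrowing by resident firms from foreign banks 232.9, foreign purchases of equities on the domestic stock exchange 428.9, sale of domestic government bonds to non-residents 709.9, inward foreign direct investment in the manufacturing sector 432.8, acquisition of a foreign subsidiary by a resident firm (outward FDI) 476.9; capital account: debt forgiveness received from foreign official creditors 42.4.)

-327.3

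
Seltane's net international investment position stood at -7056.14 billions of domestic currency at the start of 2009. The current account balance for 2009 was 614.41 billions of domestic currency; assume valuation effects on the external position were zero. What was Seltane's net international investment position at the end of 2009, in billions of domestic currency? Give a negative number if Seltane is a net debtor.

-6441.73

With no valuation effects, change in NIIP = current account = 614.41
End-of-year NIIP = -7056.14 + 614.41 = -6441.73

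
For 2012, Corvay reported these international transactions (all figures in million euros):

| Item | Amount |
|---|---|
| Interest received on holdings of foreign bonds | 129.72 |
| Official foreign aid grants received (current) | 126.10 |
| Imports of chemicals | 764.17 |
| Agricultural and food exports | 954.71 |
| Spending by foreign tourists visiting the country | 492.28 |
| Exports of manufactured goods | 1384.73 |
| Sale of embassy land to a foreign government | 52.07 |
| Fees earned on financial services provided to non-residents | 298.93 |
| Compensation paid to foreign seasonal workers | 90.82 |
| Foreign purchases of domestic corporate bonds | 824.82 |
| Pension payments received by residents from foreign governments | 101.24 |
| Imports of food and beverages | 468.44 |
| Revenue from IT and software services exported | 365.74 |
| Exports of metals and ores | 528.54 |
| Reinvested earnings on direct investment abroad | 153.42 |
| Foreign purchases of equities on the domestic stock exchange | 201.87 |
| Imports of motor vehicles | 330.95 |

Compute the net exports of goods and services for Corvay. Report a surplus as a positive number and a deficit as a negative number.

Goods: 954.71 + 1384.73 - 764.17 - 468.44 - 330.95 + 528.54 = 1304.42
Services: 365.74 + 298.93 + 492.28 = 1156.95
Trade balance = 1304.42 + 1156.95 = 2461.37
(Excluded from the trade balance — primary income: interest received on holdings of foreign bonds 129.72, compensation paid to foreign seasonal workers 90.82, reinvested earnings on direct investment abroad 153.42; secondary income: official foreign aid grants received (current) 126.10, pension payments received by residents from foreign governments 101.24; capital account: sale of embassy land to a foreign government 52.07; financial account: foreign purchases of domestic corporate bonds 824.82, foreign purchases of equities on the domestic stock exchange 201.87.)

2461.37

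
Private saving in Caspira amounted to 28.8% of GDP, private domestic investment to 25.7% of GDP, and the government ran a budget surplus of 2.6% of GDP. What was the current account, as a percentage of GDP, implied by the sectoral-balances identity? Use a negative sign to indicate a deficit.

5.7

By the sectoral-balances identity, CA = (S_private - I) + (T - G).
Private balance = 28.8 - 25.7 = 3.1
Government balance (T - G) = 2.6
CA = 3.1 + 2.6 = 5.7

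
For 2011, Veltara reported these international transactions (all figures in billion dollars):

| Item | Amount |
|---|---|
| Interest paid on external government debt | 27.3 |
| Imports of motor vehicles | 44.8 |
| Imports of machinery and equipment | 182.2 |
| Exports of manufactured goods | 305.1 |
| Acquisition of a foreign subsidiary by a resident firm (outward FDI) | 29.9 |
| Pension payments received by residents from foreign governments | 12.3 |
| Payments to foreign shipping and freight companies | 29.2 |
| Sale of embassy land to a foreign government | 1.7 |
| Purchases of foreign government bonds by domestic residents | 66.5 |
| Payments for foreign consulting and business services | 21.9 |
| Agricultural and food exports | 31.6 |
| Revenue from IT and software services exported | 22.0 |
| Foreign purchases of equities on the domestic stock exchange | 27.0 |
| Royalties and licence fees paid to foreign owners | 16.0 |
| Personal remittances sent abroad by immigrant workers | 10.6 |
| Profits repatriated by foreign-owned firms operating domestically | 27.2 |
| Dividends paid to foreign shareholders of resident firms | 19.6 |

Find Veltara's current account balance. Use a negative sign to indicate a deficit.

-7.8

Goods: 305.1 + 31.6 - 44.8 - 182.2 = 109.7
Services: -16.0 + 22.0 - 21.9 - 29.2 = -45.1
Primary income: -27.3 - 19.6 - 27.2 = -74.1
Secondary income: 12.3 - 10.6 = 1.7
Current account = 109.7 + (-45.1) + (-74.1) + 1.7 = -7.8
(Excluded from the current account — financial account: acquisition of a foreign subsidiary by a resident firm (outward FDI) 29.9, purchases of foreign government bonds by domestic residents 66.5, foreign purchases of equities on the domestic stock exchange 27.0; capital account: sale of embassy land to a foreign government 1.7.)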